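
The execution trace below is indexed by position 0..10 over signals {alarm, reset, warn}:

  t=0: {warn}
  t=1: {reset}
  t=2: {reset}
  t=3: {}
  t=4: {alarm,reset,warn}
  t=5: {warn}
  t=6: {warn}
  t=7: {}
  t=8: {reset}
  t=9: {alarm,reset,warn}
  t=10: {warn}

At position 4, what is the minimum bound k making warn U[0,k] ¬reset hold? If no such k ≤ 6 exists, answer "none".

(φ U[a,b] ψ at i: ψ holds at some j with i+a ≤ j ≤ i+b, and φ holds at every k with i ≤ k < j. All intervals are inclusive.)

Need earliest j ≥ 4 with ¬reset, and warn at every k in [4,j-1].
  j=4: rhs fails.
  j=5: rhs holds; lhs holds on [4,4]. k = 1.

1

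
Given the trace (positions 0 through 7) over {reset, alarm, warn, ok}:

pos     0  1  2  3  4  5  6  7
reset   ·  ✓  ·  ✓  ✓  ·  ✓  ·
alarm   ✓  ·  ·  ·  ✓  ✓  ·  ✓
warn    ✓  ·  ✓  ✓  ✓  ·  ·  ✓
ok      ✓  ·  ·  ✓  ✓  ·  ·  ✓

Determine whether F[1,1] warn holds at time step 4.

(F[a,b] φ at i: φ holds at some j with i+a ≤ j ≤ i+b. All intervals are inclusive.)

Check warn at each j in [5,5]:
  j=5: false
No position in the window satisfies it → formula fails.

No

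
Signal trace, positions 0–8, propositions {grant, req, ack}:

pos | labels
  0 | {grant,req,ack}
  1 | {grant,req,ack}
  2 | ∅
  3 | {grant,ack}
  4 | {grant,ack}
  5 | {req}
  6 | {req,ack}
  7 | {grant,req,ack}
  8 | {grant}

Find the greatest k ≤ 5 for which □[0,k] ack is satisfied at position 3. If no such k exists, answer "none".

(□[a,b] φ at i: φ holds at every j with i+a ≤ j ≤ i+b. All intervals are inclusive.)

1

ack must hold from j=3 onward; find where it first fails.
  j=3: holds
  j=4: holds
  j=5: fails
Holds on [3,4], so largest k = 1.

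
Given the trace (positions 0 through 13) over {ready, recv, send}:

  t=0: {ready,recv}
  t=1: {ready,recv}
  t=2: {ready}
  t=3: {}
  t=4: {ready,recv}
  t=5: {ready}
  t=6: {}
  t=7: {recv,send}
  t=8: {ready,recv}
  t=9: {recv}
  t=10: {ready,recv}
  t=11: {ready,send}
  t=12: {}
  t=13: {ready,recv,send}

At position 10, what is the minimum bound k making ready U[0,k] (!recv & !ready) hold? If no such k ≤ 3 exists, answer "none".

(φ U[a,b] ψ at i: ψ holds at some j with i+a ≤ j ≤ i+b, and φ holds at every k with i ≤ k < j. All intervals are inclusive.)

Need earliest j ≥ 10 with (!recv & !ready), and ready at every k in [10,j-1].
  j=10: rhs fails.
  j=11: rhs fails.
  j=12: rhs holds; lhs holds on [10,11]. k = 2.

2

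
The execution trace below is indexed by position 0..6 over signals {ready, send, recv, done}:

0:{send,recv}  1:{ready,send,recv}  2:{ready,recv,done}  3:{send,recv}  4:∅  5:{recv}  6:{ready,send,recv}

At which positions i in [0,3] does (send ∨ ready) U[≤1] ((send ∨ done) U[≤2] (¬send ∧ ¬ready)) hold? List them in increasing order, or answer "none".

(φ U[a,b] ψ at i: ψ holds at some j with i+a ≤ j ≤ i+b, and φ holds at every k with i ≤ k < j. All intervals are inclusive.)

Evaluate at each i in [0,3]:
  i=0: ✗ (no rhs in [0,1])
  i=1: ✓ (rhs at j=2; lhs holds on [1,1])
  i=2: ✓ (rhs at j=2)
  i=3: ✓ (rhs at j=3)

1, 2, 3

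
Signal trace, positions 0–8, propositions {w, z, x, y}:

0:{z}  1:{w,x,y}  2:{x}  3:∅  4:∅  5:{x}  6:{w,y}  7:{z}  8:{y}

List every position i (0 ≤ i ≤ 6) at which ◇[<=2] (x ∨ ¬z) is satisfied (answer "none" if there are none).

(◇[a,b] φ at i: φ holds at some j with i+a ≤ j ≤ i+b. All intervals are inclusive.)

Evaluate at each i in [0,6]:
  i=0: ✓ (witness j=1)
  i=1: ✓ (witness j=1)
  i=2: ✓ (witness j=2)
  i=3: ✓ (witness j=3)
  i=4: ✓ (witness j=4)
  i=5: ✓ (witness j=5)
  i=6: ✓ (witness j=6)

0, 1, 2, 3, 4, 5, 6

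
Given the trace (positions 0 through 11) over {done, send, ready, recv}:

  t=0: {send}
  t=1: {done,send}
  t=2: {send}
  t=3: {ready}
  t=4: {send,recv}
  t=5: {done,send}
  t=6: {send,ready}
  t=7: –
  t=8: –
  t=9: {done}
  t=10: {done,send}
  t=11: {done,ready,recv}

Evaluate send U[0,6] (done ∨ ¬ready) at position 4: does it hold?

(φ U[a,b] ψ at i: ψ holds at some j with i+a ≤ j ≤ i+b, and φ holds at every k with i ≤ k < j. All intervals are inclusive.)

Need some j in [4,10] with (done ∨ ¬ready), and send at every k in [4,j-1].
  j=4: (done ∨ ¬ready) holds; no prefix to check → satisfied.

Yes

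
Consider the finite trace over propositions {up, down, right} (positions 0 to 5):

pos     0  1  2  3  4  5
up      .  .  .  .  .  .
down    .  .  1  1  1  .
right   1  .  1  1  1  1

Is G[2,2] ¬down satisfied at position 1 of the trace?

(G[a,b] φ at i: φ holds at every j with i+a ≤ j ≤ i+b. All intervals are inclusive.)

Check ¬down at every j in [3,3]:
  j=3: false
Fails at j=3 → formula fails.

No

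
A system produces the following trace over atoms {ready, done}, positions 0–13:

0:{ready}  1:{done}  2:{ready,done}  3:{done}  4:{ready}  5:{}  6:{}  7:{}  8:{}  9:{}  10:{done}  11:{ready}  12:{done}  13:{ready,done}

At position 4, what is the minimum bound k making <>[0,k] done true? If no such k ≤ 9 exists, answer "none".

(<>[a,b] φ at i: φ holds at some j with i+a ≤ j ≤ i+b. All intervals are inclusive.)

6

Scan j = 4,5,… for done:
  j=4: fails
  j=5: fails
  j=6: fails
  j=7: fails
  j=8: fails
  j=9: fails
  j=10: holds
First hit at j=10, so smallest k = 10-4 = 6.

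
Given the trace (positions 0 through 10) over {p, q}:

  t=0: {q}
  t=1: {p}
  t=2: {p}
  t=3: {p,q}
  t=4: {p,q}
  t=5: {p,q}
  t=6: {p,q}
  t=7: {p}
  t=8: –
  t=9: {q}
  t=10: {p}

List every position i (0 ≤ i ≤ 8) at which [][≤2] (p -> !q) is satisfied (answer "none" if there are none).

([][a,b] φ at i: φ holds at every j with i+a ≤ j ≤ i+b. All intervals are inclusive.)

0, 7, 8

Evaluate at each i in [0,8]:
  i=0: ✓ (all of [0,2])
  i=1: ✗ (fails at j=3)
  i=2: ✗ (fails at j=3)
  i=3: ✗ (fails at j=3)
  i=4: ✗ (fails at j=4)
  i=5: ✗ (fails at j=5)
  i=6: ✗ (fails at j=6)
  i=7: ✓ (all of [7,9])
  i=8: ✓ (all of [8,10])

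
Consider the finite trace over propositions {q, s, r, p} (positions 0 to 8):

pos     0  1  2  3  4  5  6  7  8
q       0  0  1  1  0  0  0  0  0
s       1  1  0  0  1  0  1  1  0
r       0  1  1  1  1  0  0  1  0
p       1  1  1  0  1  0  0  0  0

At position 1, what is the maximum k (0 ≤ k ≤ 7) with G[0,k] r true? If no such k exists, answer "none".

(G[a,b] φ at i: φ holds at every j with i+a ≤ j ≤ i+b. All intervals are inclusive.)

r must hold from j=1 onward; find where it first fails.
  j=1: holds
  j=2: holds
  j=3: holds
  j=4: holds
  j=5: fails
Holds on [1,4], so largest k = 3.

3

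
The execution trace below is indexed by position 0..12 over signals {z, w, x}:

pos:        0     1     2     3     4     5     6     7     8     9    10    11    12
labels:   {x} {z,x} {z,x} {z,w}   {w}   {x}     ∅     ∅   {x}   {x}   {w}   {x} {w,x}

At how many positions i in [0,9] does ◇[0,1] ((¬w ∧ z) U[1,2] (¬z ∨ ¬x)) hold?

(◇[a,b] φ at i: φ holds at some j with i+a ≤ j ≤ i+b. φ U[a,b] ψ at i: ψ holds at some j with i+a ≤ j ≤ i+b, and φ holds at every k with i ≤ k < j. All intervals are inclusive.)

Evaluate at each i in [0,9]:
  i=0: ✓ (witness j=1)
  i=1: ✓ (witness j=1)
  i=2: ✓ (witness j=2)
  i=3: ✗ (none in [3,4])
  i=4: ✗ (none in [4,5])
  i=5: ✗ (none in [5,6])
  i=6: ✗ (none in [6,7])
  i=7: ✗ (none in [7,8])
  i=8: ✗ (none in [8,9])
  i=9: ✗ (none in [9,10])
Positions where it holds: {0, 1, 2} → 3.

3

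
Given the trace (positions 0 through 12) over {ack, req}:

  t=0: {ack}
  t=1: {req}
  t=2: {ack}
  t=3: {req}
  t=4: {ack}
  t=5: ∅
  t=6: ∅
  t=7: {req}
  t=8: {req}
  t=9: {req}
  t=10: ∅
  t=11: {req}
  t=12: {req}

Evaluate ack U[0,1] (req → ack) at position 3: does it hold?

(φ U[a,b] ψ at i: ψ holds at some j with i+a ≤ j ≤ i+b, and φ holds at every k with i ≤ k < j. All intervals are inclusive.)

Need some j in [3,4] with (req → ack), and ack at every k in [3,j-1].
  j=3: (req → ack) false.
  j=4: (req → ack) holds, but ack fails at k=3 → not this j.
No j in the window works → until fails.

Does not hold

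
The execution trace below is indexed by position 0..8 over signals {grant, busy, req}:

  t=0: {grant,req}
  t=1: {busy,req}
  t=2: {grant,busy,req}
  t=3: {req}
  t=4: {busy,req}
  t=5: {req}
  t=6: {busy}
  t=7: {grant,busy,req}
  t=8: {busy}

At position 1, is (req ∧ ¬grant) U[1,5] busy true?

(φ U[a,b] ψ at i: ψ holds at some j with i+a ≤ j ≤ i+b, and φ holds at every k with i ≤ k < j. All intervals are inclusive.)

Need some j in [2,6] with busy, and (req ∧ ¬grant) at every k in [1,j-1].
  j=2: busy holds; (req ∧ ¬grant) holds at every k in [1,1] → satisfied.

True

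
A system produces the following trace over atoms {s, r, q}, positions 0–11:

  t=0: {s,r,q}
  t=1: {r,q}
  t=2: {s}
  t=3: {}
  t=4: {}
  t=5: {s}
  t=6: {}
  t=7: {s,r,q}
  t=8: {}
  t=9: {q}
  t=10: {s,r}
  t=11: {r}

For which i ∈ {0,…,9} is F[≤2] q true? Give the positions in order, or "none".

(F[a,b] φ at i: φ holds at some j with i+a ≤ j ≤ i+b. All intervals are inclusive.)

0, 1, 5, 6, 7, 8, 9

Evaluate at each i in [0,9]:
  i=0: ✓ (witness j=0)
  i=1: ✓ (witness j=1)
  i=2: ✗ (none in [2,4])
  i=3: ✗ (none in [3,5])
  i=4: ✗ (none in [4,6])
  i=5: ✓ (witness j=7)
  i=6: ✓ (witness j=7)
  i=7: ✓ (witness j=7)
  i=8: ✓ (witness j=9)
  i=9: ✓ (witness j=9)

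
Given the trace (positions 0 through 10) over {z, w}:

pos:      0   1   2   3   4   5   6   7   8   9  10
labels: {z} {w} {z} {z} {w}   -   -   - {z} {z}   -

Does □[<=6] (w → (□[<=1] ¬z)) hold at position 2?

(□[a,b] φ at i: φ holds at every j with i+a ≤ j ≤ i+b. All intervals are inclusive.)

Holds

Check (w → (□[<=1] ¬z)) at every j in [2,8]:
  j=2: antecedent false → ✓
  j=3: antecedent false → ✓
  j=4: antecedent true; consequent holds on [4,5] → ✓
  j=5: antecedent false → ✓
  j=6: antecedent false → ✓
  j=7: antecedent false → ✓
  j=8: antecedent false → ✓
All positions satisfy it → formula holds.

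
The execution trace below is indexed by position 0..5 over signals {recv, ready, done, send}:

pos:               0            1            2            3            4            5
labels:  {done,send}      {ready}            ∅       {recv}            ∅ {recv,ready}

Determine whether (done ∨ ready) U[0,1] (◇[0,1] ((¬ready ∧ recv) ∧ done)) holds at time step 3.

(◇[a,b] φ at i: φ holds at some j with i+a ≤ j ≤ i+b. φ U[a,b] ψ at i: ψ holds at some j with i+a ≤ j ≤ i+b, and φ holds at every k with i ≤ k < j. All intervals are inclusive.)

Need some j in [3,4] with ◇[0,1] ((¬ready ∧ recv) ∧ done), and (done ∨ ready) at every k in [3,j-1].
  j=3: ◇[0,1] ((¬ready ∧ recv) ∧ done) — fails (none in [3,4]).
  j=4: ◇[0,1] ((¬ready ∧ recv) ∧ done) — fails (none in [4,5]).
No j in the window works → until fails.

False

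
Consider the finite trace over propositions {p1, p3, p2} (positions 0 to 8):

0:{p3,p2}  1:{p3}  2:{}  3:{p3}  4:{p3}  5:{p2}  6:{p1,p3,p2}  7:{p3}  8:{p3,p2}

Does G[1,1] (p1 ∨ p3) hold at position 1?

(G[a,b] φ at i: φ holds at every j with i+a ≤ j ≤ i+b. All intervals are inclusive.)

Check (p1 ∨ p3) at every j in [2,2]:
  j=2: false
Fails at j=2 → formula fails.

False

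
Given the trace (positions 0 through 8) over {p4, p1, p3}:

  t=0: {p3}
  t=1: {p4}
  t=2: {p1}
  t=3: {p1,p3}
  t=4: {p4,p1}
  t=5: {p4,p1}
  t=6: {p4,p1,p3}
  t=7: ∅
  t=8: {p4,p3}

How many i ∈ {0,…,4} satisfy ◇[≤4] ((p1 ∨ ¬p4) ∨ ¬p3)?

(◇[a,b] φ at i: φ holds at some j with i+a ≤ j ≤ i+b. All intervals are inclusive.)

Evaluate at each i in [0,4]:
  i=0: ✓ (witness j=0)
  i=1: ✓ (witness j=1)
  i=2: ✓ (witness j=2)
  i=3: ✓ (witness j=3)
  i=4: ✓ (witness j=4)
Positions where it holds: {0, 1, 2, 3, 4} → 5.

5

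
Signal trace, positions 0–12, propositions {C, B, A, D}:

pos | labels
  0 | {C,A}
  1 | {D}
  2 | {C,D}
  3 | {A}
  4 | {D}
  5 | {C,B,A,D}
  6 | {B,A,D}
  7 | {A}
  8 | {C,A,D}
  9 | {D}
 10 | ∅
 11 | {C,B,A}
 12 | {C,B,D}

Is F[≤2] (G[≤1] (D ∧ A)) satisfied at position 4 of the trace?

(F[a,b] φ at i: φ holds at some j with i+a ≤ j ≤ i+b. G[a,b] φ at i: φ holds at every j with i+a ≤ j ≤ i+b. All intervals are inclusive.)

Check G[≤1] (D ∧ A) at each j in [4,6]:
  j=4: fails at 4
  j=5: holds on [5,6]
  j=6: fails at 7
Found at j=5 → formula holds.

Yes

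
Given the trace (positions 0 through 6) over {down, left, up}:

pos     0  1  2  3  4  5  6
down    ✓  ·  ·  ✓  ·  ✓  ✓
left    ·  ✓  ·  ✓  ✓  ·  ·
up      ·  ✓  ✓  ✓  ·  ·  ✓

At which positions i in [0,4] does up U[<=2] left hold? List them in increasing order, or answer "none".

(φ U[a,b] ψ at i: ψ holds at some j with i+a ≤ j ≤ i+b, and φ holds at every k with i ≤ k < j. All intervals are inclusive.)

Evaluate at each i in [0,4]:
  i=0: ✗ (lhs fails at k=0 before rhs at j=1)
  i=1: ✓ (rhs at j=1)
  i=2: ✓ (rhs at j=3; lhs holds on [2,2])
  i=3: ✓ (rhs at j=3)
  i=4: ✓ (rhs at j=4)

1, 2, 3, 4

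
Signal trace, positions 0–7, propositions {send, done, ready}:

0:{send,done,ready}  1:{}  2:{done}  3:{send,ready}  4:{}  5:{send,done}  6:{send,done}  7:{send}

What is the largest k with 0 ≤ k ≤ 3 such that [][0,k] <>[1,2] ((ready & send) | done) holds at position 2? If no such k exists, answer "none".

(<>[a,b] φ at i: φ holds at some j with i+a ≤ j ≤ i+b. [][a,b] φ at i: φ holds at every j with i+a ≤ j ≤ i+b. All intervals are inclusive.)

3

<>[1,2] ((ready & send) | done) must hold from j=2 onward; find where it first fails.
  j=2: holds
  j=3: holds
  j=4: holds
  j=5: holds
Holds through j=5; largest k = 3.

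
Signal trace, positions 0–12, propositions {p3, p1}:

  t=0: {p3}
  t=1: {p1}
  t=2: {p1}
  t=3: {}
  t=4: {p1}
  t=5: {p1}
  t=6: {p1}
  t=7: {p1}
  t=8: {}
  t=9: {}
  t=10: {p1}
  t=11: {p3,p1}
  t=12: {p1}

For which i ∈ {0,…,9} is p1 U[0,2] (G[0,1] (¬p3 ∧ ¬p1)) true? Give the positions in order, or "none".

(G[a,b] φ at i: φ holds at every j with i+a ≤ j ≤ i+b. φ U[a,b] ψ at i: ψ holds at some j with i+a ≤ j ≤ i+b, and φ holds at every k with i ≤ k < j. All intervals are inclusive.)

6, 7, 8

Evaluate at each i in [0,9]:
  i=0: ✗ (no rhs in [0,2])
  i=1: ✗ (no rhs in [1,3])
  i=2: ✗ (no rhs in [2,4])
  i=3: ✗ (no rhs in [3,5])
  i=4: ✗ (no rhs in [4,6])
  i=5: ✗ (no rhs in [5,7])
  i=6: ✓ (rhs at j=8; lhs holds on [6,7])
  i=7: ✓ (rhs at j=8; lhs holds on [7,7])
  i=8: ✓ (rhs at j=8)
  i=9: ✗ (no rhs in [9,11])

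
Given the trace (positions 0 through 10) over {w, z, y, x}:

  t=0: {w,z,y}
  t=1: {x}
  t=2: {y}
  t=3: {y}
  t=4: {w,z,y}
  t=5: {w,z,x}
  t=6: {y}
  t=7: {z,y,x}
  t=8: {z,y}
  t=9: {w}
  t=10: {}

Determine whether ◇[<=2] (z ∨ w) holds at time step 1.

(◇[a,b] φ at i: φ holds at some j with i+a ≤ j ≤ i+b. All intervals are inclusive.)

Check (z ∨ w) at each j in [1,3]:
  j=1: false
  j=2: false
  j=3: false
No position in the window satisfies it → formula fails.

False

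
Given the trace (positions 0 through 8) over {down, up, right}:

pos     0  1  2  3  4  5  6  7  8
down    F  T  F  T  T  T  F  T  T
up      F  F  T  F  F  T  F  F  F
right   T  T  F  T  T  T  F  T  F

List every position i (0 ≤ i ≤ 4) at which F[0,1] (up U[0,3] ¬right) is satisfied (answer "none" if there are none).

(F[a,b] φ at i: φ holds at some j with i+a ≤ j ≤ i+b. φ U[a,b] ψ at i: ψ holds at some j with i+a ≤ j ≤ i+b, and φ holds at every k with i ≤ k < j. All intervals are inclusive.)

1, 2, 4

Evaluate at each i in [0,4]:
  i=0: ✗ (none in [0,1])
  i=1: ✓ (witness j=2)
  i=2: ✓ (witness j=2)
  i=3: ✗ (none in [3,4])
  i=4: ✓ (witness j=5)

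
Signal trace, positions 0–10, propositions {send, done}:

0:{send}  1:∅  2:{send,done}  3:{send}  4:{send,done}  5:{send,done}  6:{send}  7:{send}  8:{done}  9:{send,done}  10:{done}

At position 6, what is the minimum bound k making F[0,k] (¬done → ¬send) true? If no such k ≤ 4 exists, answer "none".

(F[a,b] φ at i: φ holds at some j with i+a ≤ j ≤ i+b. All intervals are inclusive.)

2

Scan j = 6,7,… for (¬done → ¬send):
  j=6: fails
  j=7: fails
  j=8: holds
First hit at j=8, so smallest k = 8-6 = 2.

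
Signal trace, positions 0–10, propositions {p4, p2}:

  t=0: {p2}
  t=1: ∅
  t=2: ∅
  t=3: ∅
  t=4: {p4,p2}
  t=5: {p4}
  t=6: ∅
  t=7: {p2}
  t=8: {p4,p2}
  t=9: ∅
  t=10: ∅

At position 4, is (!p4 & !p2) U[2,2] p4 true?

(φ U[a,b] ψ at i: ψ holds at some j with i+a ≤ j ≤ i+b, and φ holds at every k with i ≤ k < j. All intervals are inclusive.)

No

Need some j in [6,6] with p4, and (!p4 & !p2) at every k in [4,j-1].
  j=6: p4 false.
No j in the window works → until fails.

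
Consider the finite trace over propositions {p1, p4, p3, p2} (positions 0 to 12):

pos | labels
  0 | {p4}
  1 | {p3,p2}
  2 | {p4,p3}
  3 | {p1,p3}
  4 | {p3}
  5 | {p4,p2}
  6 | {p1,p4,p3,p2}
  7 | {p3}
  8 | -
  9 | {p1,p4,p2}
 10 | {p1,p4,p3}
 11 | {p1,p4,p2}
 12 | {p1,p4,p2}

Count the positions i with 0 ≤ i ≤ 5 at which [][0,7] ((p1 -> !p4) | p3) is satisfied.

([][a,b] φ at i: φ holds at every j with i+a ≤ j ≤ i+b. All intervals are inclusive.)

2

Evaluate at each i in [0,5]:
  i=0: ✓ (all of [0,7])
  i=1: ✓ (all of [1,8])
  i=2: ✗ (fails at j=9)
  i=3: ✗ (fails at j=9)
  i=4: ✗ (fails at j=9)
  i=5: ✗ (fails at j=9)
Positions where it holds: {0, 1} → 2.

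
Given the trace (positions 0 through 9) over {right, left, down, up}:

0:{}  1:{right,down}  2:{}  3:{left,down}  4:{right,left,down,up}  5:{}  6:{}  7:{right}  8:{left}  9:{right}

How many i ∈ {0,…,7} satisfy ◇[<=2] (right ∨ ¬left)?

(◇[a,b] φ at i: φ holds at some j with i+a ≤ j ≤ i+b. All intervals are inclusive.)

8

Evaluate at each i in [0,7]:
  i=0: ✓ (witness j=0)
  i=1: ✓ (witness j=1)
  i=2: ✓ (witness j=2)
  i=3: ✓ (witness j=4)
  i=4: ✓ (witness j=4)
  i=5: ✓ (witness j=5)
  i=6: ✓ (witness j=6)
  i=7: ✓ (witness j=7)
Positions where it holds: {0, 1, 2, 3, 4, 5, 6, 7} → 8.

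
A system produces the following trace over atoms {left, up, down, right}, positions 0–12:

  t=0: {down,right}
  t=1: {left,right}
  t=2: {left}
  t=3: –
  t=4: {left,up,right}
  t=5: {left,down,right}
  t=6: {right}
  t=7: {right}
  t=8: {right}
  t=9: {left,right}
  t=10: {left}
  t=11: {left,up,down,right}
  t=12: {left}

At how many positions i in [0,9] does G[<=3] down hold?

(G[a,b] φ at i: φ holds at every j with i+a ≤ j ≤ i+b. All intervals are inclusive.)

0

Evaluate at each i in [0,9]:
  i=0: ✗ (fails at j=1)
  i=1: ✗ (fails at j=1)
  i=2: ✗ (fails at j=2)
  i=3: ✗ (fails at j=3)
  i=4: ✗ (fails at j=4)
  i=5: ✗ (fails at j=6)
  i=6: ✗ (fails at j=6)
  i=7: ✗ (fails at j=7)
  i=8: ✗ (fails at j=8)
  i=9: ✗ (fails at j=9)
Positions where it holds: {} → 0.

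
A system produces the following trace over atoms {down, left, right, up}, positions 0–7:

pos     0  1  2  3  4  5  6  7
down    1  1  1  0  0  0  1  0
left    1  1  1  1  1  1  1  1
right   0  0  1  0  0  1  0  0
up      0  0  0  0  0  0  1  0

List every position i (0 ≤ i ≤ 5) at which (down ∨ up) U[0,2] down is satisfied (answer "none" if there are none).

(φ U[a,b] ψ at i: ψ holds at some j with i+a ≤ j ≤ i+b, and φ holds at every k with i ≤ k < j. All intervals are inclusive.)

0, 1, 2

Evaluate at each i in [0,5]:
  i=0: ✓ (rhs at j=0)
  i=1: ✓ (rhs at j=1)
  i=2: ✓ (rhs at j=2)
  i=3: ✗ (no rhs in [3,5])
  i=4: ✗ (lhs fails at k=4 before rhs at j=6)
  i=5: ✗ (lhs fails at k=5 before rhs at j=6)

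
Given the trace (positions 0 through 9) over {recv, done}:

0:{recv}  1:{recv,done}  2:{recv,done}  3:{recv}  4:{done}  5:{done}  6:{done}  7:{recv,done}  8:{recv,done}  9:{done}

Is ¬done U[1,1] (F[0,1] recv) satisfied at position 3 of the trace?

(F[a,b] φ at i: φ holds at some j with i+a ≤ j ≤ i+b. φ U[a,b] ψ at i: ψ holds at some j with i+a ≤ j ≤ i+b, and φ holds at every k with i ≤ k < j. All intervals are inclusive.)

Does not hold

Need some j in [4,4] with F[0,1] recv, and ¬done at every k in [3,j-1].
  j=4: F[0,1] recv — fails (none in [4,5]).
No j in the window works → until fails.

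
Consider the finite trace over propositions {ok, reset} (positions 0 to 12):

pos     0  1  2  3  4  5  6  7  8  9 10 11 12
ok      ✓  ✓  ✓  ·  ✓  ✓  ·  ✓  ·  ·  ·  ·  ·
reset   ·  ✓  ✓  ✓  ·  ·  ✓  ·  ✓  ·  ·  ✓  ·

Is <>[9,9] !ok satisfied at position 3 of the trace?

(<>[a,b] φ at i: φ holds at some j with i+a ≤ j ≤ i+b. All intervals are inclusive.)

Holds

Check !ok at each j in [12,12]:
  j=12: true
Found at j=12 → formula holds.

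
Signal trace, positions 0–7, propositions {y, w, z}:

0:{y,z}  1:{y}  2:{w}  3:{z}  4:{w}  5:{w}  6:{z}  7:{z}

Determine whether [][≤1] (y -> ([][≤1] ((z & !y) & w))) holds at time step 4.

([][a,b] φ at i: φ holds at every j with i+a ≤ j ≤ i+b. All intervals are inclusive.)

True

Check (y -> ([][≤1] ((z & !y) & w))) at every j in [4,5]:
  j=4: antecedent false → ✓
  j=5: antecedent false → ✓
All positions satisfy it → formula holds.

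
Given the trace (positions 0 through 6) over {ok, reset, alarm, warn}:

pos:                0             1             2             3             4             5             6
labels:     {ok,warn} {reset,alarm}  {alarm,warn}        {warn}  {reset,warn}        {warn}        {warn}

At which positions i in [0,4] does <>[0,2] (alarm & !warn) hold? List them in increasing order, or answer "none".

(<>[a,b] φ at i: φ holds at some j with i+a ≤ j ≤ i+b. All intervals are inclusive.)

0, 1

Evaluate at each i in [0,4]:
  i=0: ✓ (witness j=1)
  i=1: ✓ (witness j=1)
  i=2: ✗ (none in [2,4])
  i=3: ✗ (none in [3,5])
  i=4: ✗ (none in [4,6])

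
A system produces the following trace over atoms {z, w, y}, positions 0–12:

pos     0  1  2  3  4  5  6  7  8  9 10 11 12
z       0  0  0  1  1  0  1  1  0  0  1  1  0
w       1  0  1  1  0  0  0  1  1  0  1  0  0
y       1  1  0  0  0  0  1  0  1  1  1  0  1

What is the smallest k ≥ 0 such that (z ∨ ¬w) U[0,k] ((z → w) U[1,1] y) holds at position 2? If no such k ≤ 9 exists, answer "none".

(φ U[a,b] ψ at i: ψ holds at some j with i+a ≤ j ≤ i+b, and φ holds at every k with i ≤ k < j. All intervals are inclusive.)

Need earliest j ≥ 2 with ((z → w) U[1,1] y), and (z ∨ ¬w) at every k in [2,j-1].
  j=2: rhs fails.
  j=3: rhs fails.
  j=4: rhs fails.
  j=5: rhs holds but lhs fails at k=2.
  j=6: rhs fails.
  j=7: rhs holds but lhs fails at k=2.
  j=8: rhs holds but lhs fails at k=2.
  j=9: rhs holds but lhs fails at k=2.
  j=10: rhs fails.
  j=11: rhs fails.
No witness within the range → none.

none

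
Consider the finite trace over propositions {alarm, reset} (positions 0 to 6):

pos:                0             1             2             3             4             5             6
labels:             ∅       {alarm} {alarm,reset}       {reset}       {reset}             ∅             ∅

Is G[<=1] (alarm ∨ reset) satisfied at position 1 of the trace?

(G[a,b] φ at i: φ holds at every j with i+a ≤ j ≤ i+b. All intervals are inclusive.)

Check (alarm ∨ reset) at every j in [1,2]:
  j=1: true
  j=2: true
All positions satisfy it → formula holds.

Yes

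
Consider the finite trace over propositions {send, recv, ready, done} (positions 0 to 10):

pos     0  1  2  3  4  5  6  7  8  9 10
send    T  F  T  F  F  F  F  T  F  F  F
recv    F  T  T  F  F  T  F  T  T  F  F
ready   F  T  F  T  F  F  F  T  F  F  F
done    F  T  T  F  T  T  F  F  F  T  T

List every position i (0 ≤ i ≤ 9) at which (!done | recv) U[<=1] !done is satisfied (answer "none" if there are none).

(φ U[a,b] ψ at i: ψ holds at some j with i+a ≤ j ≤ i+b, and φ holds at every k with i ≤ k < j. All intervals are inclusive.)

Evaluate at each i in [0,9]:
  i=0: ✓ (rhs at j=0)
  i=1: ✗ (no rhs in [1,2])
  i=2: ✓ (rhs at j=3; lhs holds on [2,2])
  i=3: ✓ (rhs at j=3)
  i=4: ✗ (no rhs in [4,5])
  i=5: ✓ (rhs at j=6; lhs holds on [5,5])
  i=6: ✓ (rhs at j=6)
  i=7: ✓ (rhs at j=7)
  i=8: ✓ (rhs at j=8)
  i=9: ✗ (no rhs in [9,10])

0, 2, 3, 5, 6, 7, 8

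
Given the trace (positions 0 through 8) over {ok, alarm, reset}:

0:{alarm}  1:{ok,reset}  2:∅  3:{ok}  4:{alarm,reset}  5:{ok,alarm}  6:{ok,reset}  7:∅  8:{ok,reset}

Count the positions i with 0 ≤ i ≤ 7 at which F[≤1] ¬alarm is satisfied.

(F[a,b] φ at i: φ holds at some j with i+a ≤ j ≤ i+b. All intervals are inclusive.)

Evaluate at each i in [0,7]:
  i=0: ✓ (witness j=1)
  i=1: ✓ (witness j=1)
  i=2: ✓ (witness j=2)
  i=3: ✓ (witness j=3)
  i=4: ✗ (none in [4,5])
  i=5: ✓ (witness j=6)
  i=6: ✓ (witness j=6)
  i=7: ✓ (witness j=7)
Positions where it holds: {0, 1, 2, 3, 5, 6, 7} → 7.

7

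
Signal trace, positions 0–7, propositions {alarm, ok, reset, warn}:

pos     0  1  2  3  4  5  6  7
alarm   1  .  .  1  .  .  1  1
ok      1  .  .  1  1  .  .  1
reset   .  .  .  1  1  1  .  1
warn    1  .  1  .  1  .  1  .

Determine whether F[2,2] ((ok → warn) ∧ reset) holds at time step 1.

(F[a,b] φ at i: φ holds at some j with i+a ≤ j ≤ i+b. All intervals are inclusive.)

Check ((ok → warn) ∧ reset) at each j in [3,3]:
  j=3: false
No position in the window satisfies it → formula fails.

False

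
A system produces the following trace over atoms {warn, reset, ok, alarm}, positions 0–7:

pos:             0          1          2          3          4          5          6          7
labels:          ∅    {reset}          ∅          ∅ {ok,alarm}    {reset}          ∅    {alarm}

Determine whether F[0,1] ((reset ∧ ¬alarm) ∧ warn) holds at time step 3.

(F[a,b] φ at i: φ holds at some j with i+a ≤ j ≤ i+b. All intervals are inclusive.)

Check ((reset ∧ ¬alarm) ∧ warn) at each j in [3,4]:
  j=3: false
  j=4: false
No position in the window satisfies it → formula fails.

False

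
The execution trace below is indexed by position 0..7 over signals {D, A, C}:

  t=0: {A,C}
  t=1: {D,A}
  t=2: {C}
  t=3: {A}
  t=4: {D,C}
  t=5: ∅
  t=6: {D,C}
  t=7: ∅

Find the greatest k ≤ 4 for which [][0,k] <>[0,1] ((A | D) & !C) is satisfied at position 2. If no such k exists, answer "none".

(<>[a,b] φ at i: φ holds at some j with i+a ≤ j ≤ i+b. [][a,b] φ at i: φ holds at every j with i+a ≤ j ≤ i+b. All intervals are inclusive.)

<>[0,1] ((A | D) & !C) must hold from j=2 onward; find where it first fails.
  j=2: holds
  j=3: holds
  j=4: fails
Holds on [2,3], so largest k = 1.

1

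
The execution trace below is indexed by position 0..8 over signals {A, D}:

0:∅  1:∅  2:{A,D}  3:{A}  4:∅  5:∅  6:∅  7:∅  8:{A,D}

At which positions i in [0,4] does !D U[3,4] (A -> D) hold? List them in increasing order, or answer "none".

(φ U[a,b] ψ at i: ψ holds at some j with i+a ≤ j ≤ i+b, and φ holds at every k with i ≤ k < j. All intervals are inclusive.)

Evaluate at each i in [0,4]:
  i=0: ✗ (lhs fails at k=2 before rhs at j=4)
  i=1: ✗ (lhs fails at k=2 before rhs at j=4)
  i=2: ✗ (lhs fails at k=2 before rhs at j=5)
  i=3: ✓ (rhs at j=6; lhs holds on [3,5])
  i=4: ✓ (rhs at j=7; lhs holds on [4,6])

3, 4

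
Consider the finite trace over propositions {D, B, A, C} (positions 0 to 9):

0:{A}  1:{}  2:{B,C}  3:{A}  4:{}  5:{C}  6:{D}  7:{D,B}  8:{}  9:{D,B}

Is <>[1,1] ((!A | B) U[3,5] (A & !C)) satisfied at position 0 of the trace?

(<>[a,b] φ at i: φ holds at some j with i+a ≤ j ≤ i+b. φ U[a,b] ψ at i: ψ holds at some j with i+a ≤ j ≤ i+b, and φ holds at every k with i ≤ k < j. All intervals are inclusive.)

Does not hold

Check ((!A | B) U[3,5] (A & !C)) at each j in [1,1]:
  j=1: fails
No position in the window satisfies it → formula fails.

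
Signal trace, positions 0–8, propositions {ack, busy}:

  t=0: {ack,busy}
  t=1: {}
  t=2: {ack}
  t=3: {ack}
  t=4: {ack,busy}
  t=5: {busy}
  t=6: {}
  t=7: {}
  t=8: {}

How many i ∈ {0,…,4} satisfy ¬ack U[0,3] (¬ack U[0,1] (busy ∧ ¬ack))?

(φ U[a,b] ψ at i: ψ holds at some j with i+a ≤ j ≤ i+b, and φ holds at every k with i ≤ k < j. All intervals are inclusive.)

Evaluate at each i in [0,4]:
  i=0: ✗ (no rhs in [0,3])
  i=1: ✗ (no rhs in [1,4])
  i=2: ✗ (lhs fails at k=2 before rhs at j=5)
  i=3: ✗ (lhs fails at k=3 before rhs at j=5)
  i=4: ✗ (lhs fails at k=4 before rhs at j=5)
Positions where it holds: {} → 0.

0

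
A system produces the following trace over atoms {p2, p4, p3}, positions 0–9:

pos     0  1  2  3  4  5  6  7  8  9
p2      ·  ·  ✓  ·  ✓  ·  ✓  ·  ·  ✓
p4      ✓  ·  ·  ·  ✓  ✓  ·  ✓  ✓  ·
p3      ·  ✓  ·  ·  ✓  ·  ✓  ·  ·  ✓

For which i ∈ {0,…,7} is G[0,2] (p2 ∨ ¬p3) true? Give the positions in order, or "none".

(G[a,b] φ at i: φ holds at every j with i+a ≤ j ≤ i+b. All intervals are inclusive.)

2, 3, 4, 5, 6, 7

Evaluate at each i in [0,7]:
  i=0: ✗ (fails at j=1)
  i=1: ✗ (fails at j=1)
  i=2: ✓ (all of [2,4])
  i=3: ✓ (all of [3,5])
  i=4: ✓ (all of [4,6])
  i=5: ✓ (all of [5,7])
  i=6: ✓ (all of [6,8])
  i=7: ✓ (all of [7,9])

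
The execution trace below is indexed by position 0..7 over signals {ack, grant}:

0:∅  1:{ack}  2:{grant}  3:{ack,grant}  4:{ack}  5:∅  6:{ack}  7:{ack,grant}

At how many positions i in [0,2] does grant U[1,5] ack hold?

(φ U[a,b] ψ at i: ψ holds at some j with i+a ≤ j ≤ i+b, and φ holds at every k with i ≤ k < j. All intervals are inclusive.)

Evaluate at each i in [0,2]:
  i=0: ✗ (lhs fails at k=0 before rhs at j=1)
  i=1: ✗ (lhs fails at k=1 before rhs at j=3)
  i=2: ✓ (rhs at j=3; lhs holds on [2,2])
Positions where it holds: {2} → 1.

1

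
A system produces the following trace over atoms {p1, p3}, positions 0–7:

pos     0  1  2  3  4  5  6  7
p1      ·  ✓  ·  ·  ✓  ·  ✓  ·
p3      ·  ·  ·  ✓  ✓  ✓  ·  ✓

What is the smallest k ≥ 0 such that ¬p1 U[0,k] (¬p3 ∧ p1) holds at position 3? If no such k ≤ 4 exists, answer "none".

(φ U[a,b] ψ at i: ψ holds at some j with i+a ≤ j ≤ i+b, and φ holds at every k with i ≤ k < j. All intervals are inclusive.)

Need earliest j ≥ 3 with (¬p3 ∧ p1), and ¬p1 at every k in [3,j-1].
  j=3: rhs fails.
  j=4: rhs fails.
  j=5: rhs fails.
  j=6: rhs holds but lhs fails at k=4.
  j=7: rhs fails.
No witness within the range → none.

none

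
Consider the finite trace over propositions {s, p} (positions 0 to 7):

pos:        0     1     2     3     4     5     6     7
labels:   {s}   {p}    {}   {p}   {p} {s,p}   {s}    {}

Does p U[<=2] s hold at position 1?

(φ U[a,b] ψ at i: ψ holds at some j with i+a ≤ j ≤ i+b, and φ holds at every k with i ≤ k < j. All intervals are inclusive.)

No

Need some j in [1,3] with s, and p at every k in [1,j-1].
  j=1: s false.
  j=2: s false.
  j=3: s false.
No j in the window works → until fails.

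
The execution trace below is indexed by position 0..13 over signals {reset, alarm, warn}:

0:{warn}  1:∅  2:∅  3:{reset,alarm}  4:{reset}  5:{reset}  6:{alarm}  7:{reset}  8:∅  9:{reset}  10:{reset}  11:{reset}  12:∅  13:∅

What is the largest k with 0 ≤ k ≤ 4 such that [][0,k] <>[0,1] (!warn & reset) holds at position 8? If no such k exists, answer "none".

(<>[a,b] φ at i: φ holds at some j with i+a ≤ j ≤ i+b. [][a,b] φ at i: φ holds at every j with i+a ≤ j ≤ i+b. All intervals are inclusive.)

<>[0,1] (!warn & reset) must hold from j=8 onward; find where it first fails.
  j=8: holds
  j=9: holds
  j=10: holds
  j=11: holds
  j=12: fails
Holds on [8,11], so largest k = 3.

3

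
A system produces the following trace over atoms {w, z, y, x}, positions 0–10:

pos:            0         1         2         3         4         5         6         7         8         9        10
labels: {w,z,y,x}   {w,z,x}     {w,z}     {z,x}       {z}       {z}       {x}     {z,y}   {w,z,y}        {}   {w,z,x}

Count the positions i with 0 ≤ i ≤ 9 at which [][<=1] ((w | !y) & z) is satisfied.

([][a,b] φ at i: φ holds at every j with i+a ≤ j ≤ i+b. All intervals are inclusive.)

Evaluate at each i in [0,9]:
  i=0: ✓ (all of [0,1])
  i=1: ✓ (all of [1,2])
  i=2: ✓ (all of [2,3])
  i=3: ✓ (all of [3,4])
  i=4: ✓ (all of [4,5])
  i=5: ✗ (fails at j=6)
  i=6: ✗ (fails at j=6)
  i=7: ✗ (fails at j=7)
  i=8: ✗ (fails at j=9)
  i=9: ✗ (fails at j=9)
Positions where it holds: {0, 1, 2, 3, 4} → 5.

5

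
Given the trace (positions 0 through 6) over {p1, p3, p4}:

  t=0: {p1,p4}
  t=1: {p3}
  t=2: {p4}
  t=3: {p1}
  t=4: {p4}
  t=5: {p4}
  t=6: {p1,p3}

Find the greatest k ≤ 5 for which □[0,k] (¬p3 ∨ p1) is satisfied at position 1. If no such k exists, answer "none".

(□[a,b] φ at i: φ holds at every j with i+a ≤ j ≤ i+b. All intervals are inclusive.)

none

(¬p3 ∨ p1) must hold from j=1 onward; find where it first fails.
  j=1: fails → no k works.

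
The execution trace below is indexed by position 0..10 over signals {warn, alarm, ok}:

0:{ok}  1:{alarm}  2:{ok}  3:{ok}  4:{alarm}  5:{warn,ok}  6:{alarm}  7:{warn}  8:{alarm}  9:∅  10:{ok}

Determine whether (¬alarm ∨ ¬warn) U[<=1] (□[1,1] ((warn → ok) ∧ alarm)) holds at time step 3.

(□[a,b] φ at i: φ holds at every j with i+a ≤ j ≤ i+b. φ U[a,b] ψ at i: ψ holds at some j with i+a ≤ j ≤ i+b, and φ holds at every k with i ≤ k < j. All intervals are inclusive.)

Holds

Need some j in [3,4] with □[1,1] ((warn → ok) ∧ alarm), and (¬alarm ∨ ¬warn) at every k in [3,j-1].
  j=3: □[1,1] ((warn → ok) ∧ alarm) holds; no prefix to check → satisfied.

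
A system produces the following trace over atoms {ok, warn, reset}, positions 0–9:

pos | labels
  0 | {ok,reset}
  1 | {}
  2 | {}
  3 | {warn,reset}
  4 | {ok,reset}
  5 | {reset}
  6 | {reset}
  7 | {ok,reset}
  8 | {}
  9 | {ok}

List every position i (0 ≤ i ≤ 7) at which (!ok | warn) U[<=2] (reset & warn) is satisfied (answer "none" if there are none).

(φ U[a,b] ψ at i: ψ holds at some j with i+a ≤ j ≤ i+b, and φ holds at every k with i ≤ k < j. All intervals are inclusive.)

Evaluate at each i in [0,7]:
  i=0: ✗ (no rhs in [0,2])
  i=1: ✓ (rhs at j=3; lhs holds on [1,2])
  i=2: ✓ (rhs at j=3; lhs holds on [2,2])
  i=3: ✓ (rhs at j=3)
  i=4: ✗ (no rhs in [4,6])
  i=5: ✗ (no rhs in [5,7])
  i=6: ✗ (no rhs in [6,8])
  i=7: ✗ (no rhs in [7,9])

1, 2, 3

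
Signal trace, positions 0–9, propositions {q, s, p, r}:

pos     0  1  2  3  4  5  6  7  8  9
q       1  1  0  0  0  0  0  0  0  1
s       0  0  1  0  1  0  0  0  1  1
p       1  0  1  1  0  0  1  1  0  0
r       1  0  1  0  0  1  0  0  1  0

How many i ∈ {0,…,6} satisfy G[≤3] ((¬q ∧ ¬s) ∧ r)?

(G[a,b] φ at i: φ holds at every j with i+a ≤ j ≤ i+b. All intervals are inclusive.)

0

Evaluate at each i in [0,6]:
  i=0: ✗ (fails at j=0)
  i=1: ✗ (fails at j=1)
  i=2: ✗ (fails at j=2)
  i=3: ✗ (fails at j=3)
  i=4: ✗ (fails at j=4)
  i=5: ✗ (fails at j=6)
  i=6: ✗ (fails at j=6)
Positions where it holds: {} → 0.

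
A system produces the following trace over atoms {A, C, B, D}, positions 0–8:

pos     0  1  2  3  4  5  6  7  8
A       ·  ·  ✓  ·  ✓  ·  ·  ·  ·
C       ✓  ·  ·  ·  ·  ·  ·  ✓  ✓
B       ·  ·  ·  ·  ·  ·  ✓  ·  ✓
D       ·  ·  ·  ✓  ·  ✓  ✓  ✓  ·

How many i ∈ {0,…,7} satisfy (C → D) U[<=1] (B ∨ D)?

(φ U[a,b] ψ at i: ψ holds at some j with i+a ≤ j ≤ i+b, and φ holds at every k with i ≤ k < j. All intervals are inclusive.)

Evaluate at each i in [0,7]:
  i=0: ✗ (no rhs in [0,1])
  i=1: ✗ (no rhs in [1,2])
  i=2: ✓ (rhs at j=3; lhs holds on [2,2])
  i=3: ✓ (rhs at j=3)
  i=4: ✓ (rhs at j=5; lhs holds on [4,4])
  i=5: ✓ (rhs at j=5)
  i=6: ✓ (rhs at j=6)
  i=7: ✓ (rhs at j=7)
Positions where it holds: {2, 3, 4, 5, 6, 7} → 6.

6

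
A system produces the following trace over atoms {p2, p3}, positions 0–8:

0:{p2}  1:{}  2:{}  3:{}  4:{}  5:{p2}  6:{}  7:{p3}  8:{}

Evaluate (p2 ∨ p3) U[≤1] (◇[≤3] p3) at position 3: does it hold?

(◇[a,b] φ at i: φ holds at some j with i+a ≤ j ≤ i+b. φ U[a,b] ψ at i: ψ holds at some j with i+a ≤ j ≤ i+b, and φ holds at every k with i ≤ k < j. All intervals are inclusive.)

False

Need some j in [3,4] with ◇[≤3] p3, and (p2 ∨ p3) at every k in [3,j-1].
  j=3: ◇[≤3] p3 — fails (none in [3,6]).
  j=4: ◇[≤3] p3 holds, but (p2 ∨ p3) fails at k=3 → not this j.
No j in the window works → until fails.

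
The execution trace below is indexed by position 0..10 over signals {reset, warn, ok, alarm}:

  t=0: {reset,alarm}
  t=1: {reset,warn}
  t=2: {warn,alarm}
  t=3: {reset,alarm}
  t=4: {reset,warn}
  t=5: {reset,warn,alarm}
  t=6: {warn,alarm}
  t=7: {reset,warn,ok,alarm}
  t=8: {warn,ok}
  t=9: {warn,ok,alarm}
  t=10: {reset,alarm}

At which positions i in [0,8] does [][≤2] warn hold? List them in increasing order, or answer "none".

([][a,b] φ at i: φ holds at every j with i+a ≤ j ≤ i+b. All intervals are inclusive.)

Evaluate at each i in [0,8]:
  i=0: ✗ (fails at j=0)
  i=1: ✗ (fails at j=3)
  i=2: ✗ (fails at j=3)
  i=3: ✗ (fails at j=3)
  i=4: ✓ (all of [4,6])
  i=5: ✓ (all of [5,7])
  i=6: ✓ (all of [6,8])
  i=7: ✓ (all of [7,9])
  i=8: ✗ (fails at j=10)

4, 5, 6, 7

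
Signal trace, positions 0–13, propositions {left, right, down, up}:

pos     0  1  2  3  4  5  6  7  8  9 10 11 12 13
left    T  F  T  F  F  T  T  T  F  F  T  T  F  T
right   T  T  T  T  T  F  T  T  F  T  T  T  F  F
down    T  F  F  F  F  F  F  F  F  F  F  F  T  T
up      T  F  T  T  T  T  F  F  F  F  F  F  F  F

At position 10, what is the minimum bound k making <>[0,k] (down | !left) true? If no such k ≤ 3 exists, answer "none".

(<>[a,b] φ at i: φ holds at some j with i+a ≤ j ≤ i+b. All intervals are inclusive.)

2

Scan j = 10,11,… for (down | !left):
  j=10: fails
  j=11: fails
  j=12: holds
First hit at j=12, so smallest k = 12-10 = 2.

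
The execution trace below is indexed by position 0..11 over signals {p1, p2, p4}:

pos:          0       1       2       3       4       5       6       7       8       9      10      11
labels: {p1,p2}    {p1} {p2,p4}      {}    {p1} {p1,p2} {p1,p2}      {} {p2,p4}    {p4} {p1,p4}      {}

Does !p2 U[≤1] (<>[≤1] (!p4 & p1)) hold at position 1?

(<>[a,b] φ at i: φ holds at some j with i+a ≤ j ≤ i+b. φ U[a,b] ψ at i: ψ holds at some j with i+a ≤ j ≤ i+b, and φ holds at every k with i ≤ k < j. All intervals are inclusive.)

Need some j in [1,2] with <>[≤1] (!p4 & p1), and !p2 at every k in [1,j-1].
  j=1: <>[≤1] (!p4 & p1) holds; no prefix to check → satisfied.

True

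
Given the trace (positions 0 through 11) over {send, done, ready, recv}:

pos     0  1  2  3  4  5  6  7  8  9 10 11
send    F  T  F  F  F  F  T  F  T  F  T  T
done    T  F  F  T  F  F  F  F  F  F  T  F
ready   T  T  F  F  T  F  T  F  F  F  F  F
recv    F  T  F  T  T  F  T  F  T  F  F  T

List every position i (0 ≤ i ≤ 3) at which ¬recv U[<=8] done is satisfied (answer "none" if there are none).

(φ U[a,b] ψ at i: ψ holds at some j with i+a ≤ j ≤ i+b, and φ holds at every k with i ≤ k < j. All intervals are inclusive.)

0, 2, 3

Evaluate at each i in [0,3]:
  i=0: ✓ (rhs at j=0)
  i=1: ✗ (lhs fails at k=1 before rhs at j=3)
  i=2: ✓ (rhs at j=3; lhs holds on [2,2])
  i=3: ✓ (rhs at j=3)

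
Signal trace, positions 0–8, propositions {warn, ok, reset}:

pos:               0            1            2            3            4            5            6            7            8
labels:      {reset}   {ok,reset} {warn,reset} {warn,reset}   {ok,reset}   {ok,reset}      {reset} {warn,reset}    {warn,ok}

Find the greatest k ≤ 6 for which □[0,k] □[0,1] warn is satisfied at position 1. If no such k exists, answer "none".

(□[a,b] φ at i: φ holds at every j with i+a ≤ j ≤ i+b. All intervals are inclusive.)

□[0,1] warn must hold from j=1 onward; find where it first fails.
  j=1: fails → no k works.

none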